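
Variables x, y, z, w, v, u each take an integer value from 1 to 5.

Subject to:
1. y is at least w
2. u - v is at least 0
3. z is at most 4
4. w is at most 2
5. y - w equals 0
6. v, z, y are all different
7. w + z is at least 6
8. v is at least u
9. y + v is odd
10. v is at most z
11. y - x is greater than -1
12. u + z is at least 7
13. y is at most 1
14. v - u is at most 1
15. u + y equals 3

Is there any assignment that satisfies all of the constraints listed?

Unsatisfiable

From constraints 1 and 13: w ≤ y ≤ 1. From constraint 3: z ≤ 4. Hence w + z ≤ 5. But constraint 7 requires w + z ≥ 6, and 6 > 5. Contradiction.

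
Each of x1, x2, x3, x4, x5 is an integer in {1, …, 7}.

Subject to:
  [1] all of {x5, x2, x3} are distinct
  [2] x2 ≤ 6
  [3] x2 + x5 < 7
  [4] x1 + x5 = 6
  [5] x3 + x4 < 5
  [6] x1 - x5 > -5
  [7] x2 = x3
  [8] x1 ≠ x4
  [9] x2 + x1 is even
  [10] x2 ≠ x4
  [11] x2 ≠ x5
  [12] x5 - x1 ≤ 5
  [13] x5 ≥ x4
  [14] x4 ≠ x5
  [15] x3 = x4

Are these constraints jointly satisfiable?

Unsatisfiable

From constraints 7 and 15, x2 = x3 = x4, so x2 = x4. But constraint 10 says x2 ≠ x4. Contradiction.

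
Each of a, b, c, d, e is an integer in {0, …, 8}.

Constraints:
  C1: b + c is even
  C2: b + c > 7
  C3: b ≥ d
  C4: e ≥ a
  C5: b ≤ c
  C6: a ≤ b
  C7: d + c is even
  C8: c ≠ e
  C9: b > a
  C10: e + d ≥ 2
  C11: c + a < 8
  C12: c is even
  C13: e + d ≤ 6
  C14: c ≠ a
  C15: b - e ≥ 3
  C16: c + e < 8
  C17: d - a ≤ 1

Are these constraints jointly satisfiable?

Satisfiable

Try a = 1, b = 4, c = 4, d = 2, e = 1.
Check constraint 2: b + c = 8; constraint 10: e + d = 3. The remaining constraints are straightforward to verify.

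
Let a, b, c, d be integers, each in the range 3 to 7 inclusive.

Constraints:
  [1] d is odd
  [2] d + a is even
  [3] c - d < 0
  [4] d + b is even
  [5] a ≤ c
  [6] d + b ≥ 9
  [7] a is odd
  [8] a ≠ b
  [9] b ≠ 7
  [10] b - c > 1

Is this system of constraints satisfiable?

One satisfying assignment is a = 3, b = 5, c = 3, d = 5.
For the less obvious constraints — constraint 3: c - d = -2; constraint 6: d + b = 10 — and the others hold by inspection.

Satisfiable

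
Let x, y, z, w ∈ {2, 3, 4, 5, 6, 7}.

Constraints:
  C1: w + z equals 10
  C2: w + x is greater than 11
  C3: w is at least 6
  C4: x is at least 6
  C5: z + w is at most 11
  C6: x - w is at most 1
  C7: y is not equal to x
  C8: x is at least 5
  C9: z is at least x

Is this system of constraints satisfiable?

From constraint 3: w ≥ 6. From constraints 4 and 9: z ≥ x ≥ 6. Hence w + z ≥ 12. But constraint 1 requires w + z = 10, and 10 < 12. Contradiction.

Unsatisfiable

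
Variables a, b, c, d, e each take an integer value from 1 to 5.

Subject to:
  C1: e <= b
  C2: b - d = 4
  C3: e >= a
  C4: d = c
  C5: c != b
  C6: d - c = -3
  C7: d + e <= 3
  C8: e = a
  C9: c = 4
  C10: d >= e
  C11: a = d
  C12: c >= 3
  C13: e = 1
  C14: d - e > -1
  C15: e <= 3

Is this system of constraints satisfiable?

Unsatisfiable

Constraint 13 fixes e = 1 and constraint 9 fixes c = 4. Constraints 4, 8, and 11 give e = a = d = c, so e = c. But 1 ≠ 4 — contradiction.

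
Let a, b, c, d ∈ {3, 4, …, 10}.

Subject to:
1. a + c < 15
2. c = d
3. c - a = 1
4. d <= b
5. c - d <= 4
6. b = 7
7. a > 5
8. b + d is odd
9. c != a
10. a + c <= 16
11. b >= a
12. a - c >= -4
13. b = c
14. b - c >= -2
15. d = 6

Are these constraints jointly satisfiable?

Unsatisfiable

Constraint 6 fixes b = 7 and constraint 15 fixes d = 6. Constraints 2 and 13 give b = c = d, so b = d. But 7 ≠ 6 — contradiction.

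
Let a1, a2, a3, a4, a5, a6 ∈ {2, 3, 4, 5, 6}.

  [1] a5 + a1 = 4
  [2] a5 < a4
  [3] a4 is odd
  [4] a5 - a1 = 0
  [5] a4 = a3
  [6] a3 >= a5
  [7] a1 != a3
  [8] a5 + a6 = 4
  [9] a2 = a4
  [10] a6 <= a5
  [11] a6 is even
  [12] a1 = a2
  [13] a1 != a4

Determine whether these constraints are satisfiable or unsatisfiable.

Unsatisfiable

From constraints 5, 9, and 12, a1 = a2 = a4 = a3, so a1 = a3. But constraint 7 says a1 ≠ a3. Contradiction.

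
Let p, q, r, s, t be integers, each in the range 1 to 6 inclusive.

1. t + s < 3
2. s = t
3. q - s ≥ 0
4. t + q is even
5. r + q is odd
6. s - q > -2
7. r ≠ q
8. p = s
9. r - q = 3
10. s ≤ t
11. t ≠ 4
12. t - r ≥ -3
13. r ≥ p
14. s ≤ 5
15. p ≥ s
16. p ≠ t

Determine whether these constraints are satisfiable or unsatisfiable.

From constraints 2 and 8, p = s = t, so p = t. But constraint 16 says p ≠ t. Contradiction.

Unsatisfiable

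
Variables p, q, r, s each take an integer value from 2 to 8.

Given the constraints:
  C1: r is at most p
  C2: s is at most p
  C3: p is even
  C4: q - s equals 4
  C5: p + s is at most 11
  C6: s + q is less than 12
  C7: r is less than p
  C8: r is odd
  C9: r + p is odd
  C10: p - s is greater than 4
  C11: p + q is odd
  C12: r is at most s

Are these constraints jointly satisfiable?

Take p = 8, q = 7, r = 3, s = 3. Then constraint 4: q - s = 4; constraint 5: p + s = 11, and every other listed constraint is also met.

Satisfiable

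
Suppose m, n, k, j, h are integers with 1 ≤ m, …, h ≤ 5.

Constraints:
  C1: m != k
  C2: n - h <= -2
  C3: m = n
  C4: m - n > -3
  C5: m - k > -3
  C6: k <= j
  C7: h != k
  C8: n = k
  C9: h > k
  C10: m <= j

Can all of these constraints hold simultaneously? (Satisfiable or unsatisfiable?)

Unsatisfiable

From constraints 3 and 8, m = n = k, so m = k. But constraint 1 says m ≠ k. Contradiction.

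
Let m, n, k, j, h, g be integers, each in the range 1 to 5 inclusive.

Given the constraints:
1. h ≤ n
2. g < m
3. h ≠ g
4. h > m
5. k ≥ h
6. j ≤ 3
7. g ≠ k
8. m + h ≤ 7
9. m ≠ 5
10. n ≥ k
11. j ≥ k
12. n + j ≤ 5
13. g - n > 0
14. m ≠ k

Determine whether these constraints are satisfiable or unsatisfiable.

Constraints 2, 4, 5, 10, and 13 give m < h, h ≤ k, k ≤ n, n < g, g < m. Chaining: m < h ≤ k ≤ n < g < m, which forces m < m — impossible.

Unsatisfiable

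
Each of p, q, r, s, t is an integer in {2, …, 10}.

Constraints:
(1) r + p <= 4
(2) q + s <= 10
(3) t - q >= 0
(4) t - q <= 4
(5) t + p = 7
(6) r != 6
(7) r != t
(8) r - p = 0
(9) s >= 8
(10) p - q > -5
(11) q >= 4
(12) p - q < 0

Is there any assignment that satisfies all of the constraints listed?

Unsatisfiable

From constraint 11: q ≥ 4. From constraint 9: s ≥ 8. Hence q + s ≥ 12. But constraint 2 requires q + s ≤ 10, and 10 < 12. Contradiction.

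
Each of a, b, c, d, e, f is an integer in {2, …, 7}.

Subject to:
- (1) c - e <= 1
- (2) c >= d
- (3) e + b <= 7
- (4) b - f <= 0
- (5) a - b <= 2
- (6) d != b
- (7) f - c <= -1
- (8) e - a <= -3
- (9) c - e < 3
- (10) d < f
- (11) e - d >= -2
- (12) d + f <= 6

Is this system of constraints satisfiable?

Unsatisfiable

Constraints 1, 4, 5, 7, and 8 give a − e ≥ 3, e − c ≥ -1, c − f ≥ 1, f − b ≥ 0, b − a ≥ -2.
Adding all 5 inequalities: the left sides telescope to 0, and the right sides sum to 3 + (-1) + 1 + 0 + (-2) = 1. So 0 ≥ 1, which is false.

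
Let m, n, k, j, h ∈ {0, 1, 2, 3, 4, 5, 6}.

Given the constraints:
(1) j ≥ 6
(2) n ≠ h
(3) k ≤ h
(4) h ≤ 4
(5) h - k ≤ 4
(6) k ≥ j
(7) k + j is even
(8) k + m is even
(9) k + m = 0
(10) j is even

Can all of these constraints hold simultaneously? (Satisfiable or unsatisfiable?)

Unsatisfiable

From constraints 1 and 6: k ≥ j and j ≥ 6, so k ≥ 6. From constraints 3 and 4: k ≤ h and h ≤ 4, so k ≤ 4. But 4 < 6, so no value of k works.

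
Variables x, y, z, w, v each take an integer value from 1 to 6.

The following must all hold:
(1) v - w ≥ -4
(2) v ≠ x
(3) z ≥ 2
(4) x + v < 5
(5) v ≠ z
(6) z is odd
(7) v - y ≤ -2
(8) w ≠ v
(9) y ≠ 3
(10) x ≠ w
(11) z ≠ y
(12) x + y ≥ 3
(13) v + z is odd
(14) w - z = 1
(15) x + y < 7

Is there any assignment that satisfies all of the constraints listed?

Satisfiable

Take x = 1, y = 4, z = 5, w = 6, v = 2. Then constraint 1: v - w = -4; constraint 4: x + v = 3, and every other listed constraint is also met.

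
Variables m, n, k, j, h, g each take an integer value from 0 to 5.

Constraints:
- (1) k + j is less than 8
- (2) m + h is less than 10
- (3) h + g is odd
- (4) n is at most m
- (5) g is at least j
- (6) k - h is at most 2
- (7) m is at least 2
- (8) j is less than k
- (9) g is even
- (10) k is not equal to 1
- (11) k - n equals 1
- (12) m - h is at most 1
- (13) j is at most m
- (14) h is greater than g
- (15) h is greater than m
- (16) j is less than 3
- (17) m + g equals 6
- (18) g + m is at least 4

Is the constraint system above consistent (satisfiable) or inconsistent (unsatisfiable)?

Take m = 4, n = 4, k = 5, j = 0, h = 5, g = 2. Then constraint 1: k + j = 5; constraint 2: m + h = 9, and every other listed constraint is also met.

Satisfiable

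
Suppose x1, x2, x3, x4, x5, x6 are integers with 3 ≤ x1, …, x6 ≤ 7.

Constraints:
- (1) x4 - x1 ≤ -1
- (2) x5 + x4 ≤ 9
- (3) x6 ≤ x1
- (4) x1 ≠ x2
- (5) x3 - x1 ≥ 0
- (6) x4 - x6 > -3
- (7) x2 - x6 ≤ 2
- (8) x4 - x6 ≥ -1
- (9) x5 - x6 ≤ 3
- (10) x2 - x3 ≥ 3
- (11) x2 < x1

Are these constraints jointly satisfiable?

Unsatisfiable

Constraints 1, 5, 7, 8, and 10 give x2 − x3 ≥ 3, x3 − x1 ≥ 0, x1 − x4 ≥ 1, x4 − x6 ≥ -1, x6 − x2 ≥ -2.
Adding all 5 inequalities: the left sides telescope to 0, and the right sides sum to 3 + 0 + 1 + (-1) + (-2) = 1. So 0 ≥ 1, which is false.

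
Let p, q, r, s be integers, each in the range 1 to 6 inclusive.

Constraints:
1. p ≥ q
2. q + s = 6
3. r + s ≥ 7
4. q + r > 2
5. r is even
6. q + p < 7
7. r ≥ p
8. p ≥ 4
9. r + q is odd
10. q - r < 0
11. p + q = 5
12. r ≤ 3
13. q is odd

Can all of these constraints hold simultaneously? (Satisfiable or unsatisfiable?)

From constraint 8: p ≥ 4. From constraints 7 and 12: p ≤ r and r ≤ 3, so p ≤ 3. But 3 < 4, so no value of p works.

Unsatisfiable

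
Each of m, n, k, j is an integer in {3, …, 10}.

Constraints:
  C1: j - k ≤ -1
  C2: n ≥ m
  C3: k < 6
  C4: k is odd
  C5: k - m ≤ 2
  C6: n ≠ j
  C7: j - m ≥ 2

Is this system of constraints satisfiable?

Unsatisfiable

Constraints 1, 5, and 7 give m − k ≥ -2, k − j ≥ 1, j − m ≥ 2.
Adding all 3 inequalities: the left sides telescope to 0, and the right sides sum to (-2) + 1 + 2 = 1. So 0 ≥ 1, which is false.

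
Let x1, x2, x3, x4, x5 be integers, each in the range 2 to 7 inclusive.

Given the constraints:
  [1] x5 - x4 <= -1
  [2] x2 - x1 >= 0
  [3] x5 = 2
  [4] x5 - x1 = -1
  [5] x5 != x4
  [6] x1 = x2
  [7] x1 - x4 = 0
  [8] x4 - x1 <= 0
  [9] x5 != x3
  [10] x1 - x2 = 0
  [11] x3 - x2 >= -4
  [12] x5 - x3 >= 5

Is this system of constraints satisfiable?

Constraints 1, 2, 8, 11, and 12 give x3 − x2 ≥ -4, x2 − x1 ≥ 0, x1 − x4 ≥ 0, x4 − x5 ≥ 1, x5 − x3 ≥ 5.
Adding all 5 inequalities: the left sides telescope to 0, and the right sides sum to (-4) + 0 + 0 + 1 + 5 = 2. So 0 ≥ 2, which is false.

Unsatisfiable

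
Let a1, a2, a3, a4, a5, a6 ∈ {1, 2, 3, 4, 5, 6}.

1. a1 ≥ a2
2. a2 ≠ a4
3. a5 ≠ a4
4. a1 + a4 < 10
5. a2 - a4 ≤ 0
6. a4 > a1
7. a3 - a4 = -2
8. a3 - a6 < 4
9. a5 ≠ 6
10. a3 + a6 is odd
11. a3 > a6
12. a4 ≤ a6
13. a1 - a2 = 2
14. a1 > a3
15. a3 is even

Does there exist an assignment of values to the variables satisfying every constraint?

Unsatisfiable

Constraints 6, 11, 12, and 14 give a6 < a3, a3 < a1, a1 < a4, a4 ≤ a6. Chaining: a6 < a3 < a1 < a4 ≤ a6, which forces a6 < a6 — impossible.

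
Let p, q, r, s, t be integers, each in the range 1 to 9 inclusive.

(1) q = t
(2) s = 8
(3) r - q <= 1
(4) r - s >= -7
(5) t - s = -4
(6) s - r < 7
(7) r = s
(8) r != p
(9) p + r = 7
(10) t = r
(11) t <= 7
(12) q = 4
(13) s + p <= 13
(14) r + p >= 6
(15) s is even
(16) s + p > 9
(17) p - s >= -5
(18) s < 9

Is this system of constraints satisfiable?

Constraint 12 fixes q = 4 and constraint 2 fixes s = 8. Constraints 1, 7, and 10 give q = t = r = s, so q = s. But 4 ≠ 8 — contradiction.

Unsatisfiable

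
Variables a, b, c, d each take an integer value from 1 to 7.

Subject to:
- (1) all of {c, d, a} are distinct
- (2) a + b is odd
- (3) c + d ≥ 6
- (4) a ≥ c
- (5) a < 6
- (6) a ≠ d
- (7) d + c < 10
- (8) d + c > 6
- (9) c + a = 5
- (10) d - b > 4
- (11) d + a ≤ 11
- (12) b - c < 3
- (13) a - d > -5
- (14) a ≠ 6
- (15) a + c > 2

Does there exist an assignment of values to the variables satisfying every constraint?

One satisfying assignment is a = 4, b = 1, c = 1, d = 7.
For the less obvious constraints — constraint 3: c + d = 8; constraint 7: d + c = 8 — and the others hold by inspection.

Satisfiable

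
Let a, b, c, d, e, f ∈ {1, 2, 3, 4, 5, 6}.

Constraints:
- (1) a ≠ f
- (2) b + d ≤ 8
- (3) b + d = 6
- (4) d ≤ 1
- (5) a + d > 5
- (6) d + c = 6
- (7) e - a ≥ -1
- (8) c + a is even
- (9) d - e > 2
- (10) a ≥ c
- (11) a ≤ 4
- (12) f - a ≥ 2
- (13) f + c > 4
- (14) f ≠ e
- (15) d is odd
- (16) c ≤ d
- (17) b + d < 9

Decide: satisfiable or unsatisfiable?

From constraint 4: d ≤ 1. From constraints 10 and 11: c ≤ a ≤ 4. Hence d + c ≤ 5. But constraint 6 requires d + c = 6, and 6 > 5. Contradiction.

Unsatisfiable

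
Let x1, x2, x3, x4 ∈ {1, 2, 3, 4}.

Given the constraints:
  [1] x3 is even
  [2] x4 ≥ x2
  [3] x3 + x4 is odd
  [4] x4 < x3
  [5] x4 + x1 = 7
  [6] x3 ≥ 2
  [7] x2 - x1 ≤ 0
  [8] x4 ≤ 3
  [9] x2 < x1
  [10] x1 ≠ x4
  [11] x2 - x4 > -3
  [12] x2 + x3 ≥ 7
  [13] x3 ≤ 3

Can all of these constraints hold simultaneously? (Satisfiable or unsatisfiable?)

Unsatisfiable

From constraints 2 and 8: x2 ≤ x4 ≤ 3. From constraint 13: x3 ≤ 3. Hence x2 + x3 ≤ 6. But constraint 12 requires x2 + x3 ≥ 7, and 7 > 6. Contradiction.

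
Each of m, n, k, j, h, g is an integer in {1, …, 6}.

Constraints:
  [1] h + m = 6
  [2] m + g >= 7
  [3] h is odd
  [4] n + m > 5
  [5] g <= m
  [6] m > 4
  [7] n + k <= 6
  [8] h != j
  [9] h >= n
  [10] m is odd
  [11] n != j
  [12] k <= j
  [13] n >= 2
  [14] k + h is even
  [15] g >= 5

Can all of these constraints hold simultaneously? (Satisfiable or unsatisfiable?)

Unsatisfiable

From constraints 9 and 13: h ≥ n ≥ 2. From constraints 5 and 15: m ≥ g ≥ 5. Hence h + m ≥ 7. But constraint 1 requires h + m = 6, and 6 < 7. Contradiction.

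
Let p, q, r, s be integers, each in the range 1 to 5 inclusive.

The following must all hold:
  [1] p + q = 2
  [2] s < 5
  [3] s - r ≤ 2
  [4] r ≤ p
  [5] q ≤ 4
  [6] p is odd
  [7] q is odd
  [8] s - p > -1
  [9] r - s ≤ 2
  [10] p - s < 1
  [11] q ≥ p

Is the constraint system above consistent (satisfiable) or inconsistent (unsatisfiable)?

Try p = 1, q = 1, r = 1, s = 1.
Check constraint 1: p + q = 2; constraint 3: s - r = 0. The remaining constraints are straightforward to verify.

Satisfiable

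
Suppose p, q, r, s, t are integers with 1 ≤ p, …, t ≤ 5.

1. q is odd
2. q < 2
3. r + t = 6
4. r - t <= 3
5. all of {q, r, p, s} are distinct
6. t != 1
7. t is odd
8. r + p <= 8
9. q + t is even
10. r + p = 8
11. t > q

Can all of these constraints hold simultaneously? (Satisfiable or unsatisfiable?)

Satisfiable

Try p = 5, q = 1, r = 3, s = 4, t = 3.
Check constraint 3: r + t = 6; constraint 4: r - t = 0; constraint 8: r + p = 8. The remaining constraints are straightforward to verify.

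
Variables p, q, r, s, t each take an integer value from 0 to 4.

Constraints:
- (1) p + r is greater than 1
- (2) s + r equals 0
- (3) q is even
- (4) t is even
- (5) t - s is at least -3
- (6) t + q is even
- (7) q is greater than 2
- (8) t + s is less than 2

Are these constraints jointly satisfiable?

Satisfiable

Take p = 4, q = 4, r = 0, s = 0, t = 0. Then constraint 1: p + r = 4; constraint 2: s + r = 0, and every other listed constraint is also met.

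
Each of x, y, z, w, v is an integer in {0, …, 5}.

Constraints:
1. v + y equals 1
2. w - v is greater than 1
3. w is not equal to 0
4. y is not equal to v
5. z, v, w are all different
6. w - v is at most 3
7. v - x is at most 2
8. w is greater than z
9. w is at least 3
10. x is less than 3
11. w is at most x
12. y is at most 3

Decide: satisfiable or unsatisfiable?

From constraints 9 and 11: x ≥ w and w ≥ 3, so x ≥ 3. From constraint 10: x ≤ 2. But 2 < 3, so no value of x works.

Unsatisfiable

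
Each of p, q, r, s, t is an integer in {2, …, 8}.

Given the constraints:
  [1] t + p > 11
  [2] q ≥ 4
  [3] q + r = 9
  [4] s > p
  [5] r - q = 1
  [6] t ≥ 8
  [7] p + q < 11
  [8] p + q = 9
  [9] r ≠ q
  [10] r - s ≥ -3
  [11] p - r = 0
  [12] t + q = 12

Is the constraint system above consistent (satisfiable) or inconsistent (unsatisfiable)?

Setting (p, q, r, s, t) = (5, 4, 5, 6, 8) satisfies everything: constraint 1: t + p = 13; constraint 3: q + r = 9; constraint 5: r - q = 1, and the others follow.

Satisfiable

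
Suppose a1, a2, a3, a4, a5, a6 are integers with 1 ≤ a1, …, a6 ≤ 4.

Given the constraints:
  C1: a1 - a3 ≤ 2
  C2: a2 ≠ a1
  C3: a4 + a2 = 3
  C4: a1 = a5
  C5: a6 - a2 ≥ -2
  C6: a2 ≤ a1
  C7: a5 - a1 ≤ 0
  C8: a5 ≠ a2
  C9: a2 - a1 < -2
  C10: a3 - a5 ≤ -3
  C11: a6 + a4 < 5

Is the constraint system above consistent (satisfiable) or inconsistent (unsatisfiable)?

Unsatisfiable

Constraints 1, 7, and 10 give a3 − a1 ≥ -2, a1 − a5 ≥ 0, a5 − a3 ≥ 3.
Adding all 3 inequalities: the left sides telescope to 0, and the right sides sum to (-2) + 0 + 3 = 1. So 0 ≥ 1, which is false.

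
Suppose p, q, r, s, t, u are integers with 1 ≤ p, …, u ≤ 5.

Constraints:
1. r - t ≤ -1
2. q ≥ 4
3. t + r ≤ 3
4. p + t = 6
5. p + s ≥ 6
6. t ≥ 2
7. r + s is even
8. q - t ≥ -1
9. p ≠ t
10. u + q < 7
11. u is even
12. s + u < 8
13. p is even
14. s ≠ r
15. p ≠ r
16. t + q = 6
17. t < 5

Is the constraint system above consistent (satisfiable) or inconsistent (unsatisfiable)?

The assignment p = 4, q = 4, r = 1, s = 3, t = 2, u = 2 works:
  constraint 1 holds since r - t = -1.
  constraint 3 holds since t + r = 3.
  constraint 4 holds since p + t = 6.
The rest check out directly.

Satisfiable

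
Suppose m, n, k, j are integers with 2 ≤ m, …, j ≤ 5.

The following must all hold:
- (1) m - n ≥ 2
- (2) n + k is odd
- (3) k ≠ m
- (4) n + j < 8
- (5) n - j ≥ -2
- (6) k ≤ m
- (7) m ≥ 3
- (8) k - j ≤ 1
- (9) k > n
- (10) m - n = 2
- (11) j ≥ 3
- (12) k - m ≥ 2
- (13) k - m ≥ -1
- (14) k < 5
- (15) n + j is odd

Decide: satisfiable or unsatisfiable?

Constraints 1, 5, 8, and 12 give n − j ≥ -2, j − k ≥ -1, k − m ≥ 2, m − n ≥ 2.
Adding all 4 inequalities: the left sides telescope to 0, and the right sides sum to (-2) + (-1) + 2 + 2 = 1. So 0 ≥ 1, which is false.

Unsatisfiable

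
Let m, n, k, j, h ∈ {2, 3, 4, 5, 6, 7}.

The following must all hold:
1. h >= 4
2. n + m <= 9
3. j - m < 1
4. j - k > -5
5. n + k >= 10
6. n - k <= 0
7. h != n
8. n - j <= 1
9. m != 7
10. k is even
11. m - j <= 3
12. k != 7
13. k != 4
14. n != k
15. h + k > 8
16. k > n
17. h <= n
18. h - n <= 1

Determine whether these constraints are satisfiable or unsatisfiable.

Satisfiable

The assignment m = 4, n = 5, k = 6, j = 4, h = 4 works:
  constraint 2 holds since n + m = 9.
  constraint 3 holds since j - m = 0.
  constraint 4 holds since j - k = -2.
The rest check out directly.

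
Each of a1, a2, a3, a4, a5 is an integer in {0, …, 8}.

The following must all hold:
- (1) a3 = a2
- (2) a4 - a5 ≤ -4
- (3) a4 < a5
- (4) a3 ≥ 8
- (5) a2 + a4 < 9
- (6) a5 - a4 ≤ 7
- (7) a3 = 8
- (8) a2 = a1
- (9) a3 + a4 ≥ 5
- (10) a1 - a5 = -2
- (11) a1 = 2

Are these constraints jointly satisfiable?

Unsatisfiable

Constraint 7 fixes a3 = 8 and constraint 11 fixes a1 = 2. Constraints 1 and 8 give a3 = a2 = a1, so a3 = a1. But 8 ≠ 2 — contradiction.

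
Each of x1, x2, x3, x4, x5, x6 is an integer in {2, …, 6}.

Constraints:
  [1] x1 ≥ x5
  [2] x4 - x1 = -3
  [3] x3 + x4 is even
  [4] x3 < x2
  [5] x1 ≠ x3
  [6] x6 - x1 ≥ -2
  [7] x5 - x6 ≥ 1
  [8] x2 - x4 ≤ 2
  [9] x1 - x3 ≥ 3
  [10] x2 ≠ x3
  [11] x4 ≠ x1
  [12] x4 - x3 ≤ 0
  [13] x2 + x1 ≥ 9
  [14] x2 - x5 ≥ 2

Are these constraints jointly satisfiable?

Unsatisfiable

Constraints 6, 7, 8, 9, 12, and 14 give x3 − x4 ≥ 0, x4 − x2 ≥ -2, x2 − x5 ≥ 2, x5 − x6 ≥ 1, x6 − x1 ≥ -2, x1 − x3 ≥ 3.
Adding all 6 inequalities: the left sides telescope to 0, and the right sides sum to 0 + (-2) + 2 + 1 + (-2) + 3 = 2. So 0 ≥ 2, which is false.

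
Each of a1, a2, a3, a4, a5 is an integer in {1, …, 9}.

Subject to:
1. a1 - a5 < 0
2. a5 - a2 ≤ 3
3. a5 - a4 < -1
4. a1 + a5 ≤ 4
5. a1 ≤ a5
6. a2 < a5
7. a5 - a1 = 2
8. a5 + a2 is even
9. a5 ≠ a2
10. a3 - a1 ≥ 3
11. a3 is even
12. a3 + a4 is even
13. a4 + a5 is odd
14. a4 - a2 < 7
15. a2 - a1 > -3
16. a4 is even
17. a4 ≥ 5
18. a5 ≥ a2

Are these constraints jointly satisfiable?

Setting (a1, a2, a3, a4, a5) = (1, 1, 4, 6, 3) satisfies everything: constraint 1: a1 - a5 = -2; constraint 2: a5 - a2 = 2; constraint 3: a5 - a4 = -3, and the others follow.

Satisfiable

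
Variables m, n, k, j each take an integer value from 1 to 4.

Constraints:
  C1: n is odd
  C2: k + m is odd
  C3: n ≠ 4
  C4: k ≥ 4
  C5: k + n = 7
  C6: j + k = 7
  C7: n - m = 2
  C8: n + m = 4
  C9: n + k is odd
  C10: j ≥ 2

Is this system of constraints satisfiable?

Satisfiable

Take m = 1, n = 3, k = 4, j = 3. Then constraint 5: k + n = 7; constraint 6: j + k = 7; constraint 7: n - m = 2, and every other listed constraint is also met.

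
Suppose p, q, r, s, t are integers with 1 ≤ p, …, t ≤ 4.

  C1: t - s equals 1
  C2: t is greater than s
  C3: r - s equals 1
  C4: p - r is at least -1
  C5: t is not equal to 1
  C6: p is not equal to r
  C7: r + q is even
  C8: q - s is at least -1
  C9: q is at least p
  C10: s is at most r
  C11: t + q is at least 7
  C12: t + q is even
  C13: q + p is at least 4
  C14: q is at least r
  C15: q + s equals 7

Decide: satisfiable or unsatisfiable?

The assignment p = 3, q = 4, r = 4, s = 3, t = 4 works:
  constraint 1 holds since t - s = 1.
  constraint 3 holds since r - s = 1.
  constraint 4 holds since p - r = -1.
The rest check out directly.

Satisfiable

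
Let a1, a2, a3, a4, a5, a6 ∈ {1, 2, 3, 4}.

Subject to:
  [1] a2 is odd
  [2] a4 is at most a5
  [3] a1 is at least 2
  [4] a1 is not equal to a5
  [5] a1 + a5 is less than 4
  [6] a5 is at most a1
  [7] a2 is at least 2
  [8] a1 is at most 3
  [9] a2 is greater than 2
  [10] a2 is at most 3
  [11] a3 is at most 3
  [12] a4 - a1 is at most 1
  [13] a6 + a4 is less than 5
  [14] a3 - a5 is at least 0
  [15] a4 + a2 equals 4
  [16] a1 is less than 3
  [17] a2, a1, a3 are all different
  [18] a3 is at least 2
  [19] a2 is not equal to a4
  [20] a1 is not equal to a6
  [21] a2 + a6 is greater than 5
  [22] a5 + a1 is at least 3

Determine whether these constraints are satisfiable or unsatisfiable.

Unsatisfiable

Constraints 3, 7, 8, 10, 11, and 18 confine each of a2, a1, a3 to the 2 values {2, 3}.
Constraint 17 requires all 3 of them to be distinct, but only 2 values are available — impossible by the pigeonhole principle.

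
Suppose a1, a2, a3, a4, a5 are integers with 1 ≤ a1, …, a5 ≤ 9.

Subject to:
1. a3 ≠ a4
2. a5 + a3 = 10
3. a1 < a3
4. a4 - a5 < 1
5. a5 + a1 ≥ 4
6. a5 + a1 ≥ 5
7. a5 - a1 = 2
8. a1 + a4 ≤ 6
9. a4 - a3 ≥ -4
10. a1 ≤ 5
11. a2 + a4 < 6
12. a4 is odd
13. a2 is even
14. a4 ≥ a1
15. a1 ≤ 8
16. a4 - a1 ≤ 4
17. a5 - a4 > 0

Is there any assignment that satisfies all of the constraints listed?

One satisfying assignment is a1 = 2, a2 = 2, a3 = 6, a4 = 3, a5 = 4.
For the less obvious constraints — constraint 2: a5 + a3 = 10; constraint 4: a4 - a5 = -1; constraint 5: a5 + a1 = 6 — and the others hold by inspection.

Satisfiable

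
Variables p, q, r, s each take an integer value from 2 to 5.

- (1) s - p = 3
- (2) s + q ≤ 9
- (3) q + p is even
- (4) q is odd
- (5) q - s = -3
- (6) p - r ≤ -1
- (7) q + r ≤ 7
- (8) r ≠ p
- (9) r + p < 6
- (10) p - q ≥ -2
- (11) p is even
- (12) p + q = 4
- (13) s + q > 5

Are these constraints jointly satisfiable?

Unsatisfiable

Constraint 4 makes q odd and constraint 11 makes p even, so q + p must be odd. Constraint 3 says q + p is even — contradiction.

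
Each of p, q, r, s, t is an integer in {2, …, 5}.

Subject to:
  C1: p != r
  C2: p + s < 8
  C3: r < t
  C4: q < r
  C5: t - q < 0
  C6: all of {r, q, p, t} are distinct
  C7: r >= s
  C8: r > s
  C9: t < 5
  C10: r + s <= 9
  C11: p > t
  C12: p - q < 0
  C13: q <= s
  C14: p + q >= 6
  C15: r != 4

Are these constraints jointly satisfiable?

Constraints 3, 8, 11, 12, and 13 give q ≤ s, s < r, r < t, t < p, p < q. Chaining: q ≤ s < r < t < p < q, which forces q < q — impossible.

Unsatisfiable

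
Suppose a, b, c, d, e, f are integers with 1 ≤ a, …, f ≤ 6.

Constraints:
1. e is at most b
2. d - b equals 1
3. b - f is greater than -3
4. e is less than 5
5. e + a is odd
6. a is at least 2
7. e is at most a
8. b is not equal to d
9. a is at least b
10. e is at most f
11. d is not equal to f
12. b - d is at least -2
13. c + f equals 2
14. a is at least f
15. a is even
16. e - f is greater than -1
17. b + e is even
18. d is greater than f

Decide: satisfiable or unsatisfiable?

Satisfiable

Take a = 4, b = 1, c = 1, d = 2, e = 1, f = 1. Then constraint 2: d - b = 1; constraint 3: b - f = 0, and every other listed constraint is also met.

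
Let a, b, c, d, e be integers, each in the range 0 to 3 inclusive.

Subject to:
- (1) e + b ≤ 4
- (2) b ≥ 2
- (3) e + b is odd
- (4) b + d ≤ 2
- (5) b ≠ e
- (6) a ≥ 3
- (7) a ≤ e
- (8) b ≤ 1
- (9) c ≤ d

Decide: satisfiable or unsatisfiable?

Unsatisfiable

From constraints 6 and 7: e ≥ a ≥ 3. From constraint 2: b ≥ 2. Hence e + b ≥ 5. But constraint 1 requires e + b ≤ 4, and 4 < 5. Contradiction.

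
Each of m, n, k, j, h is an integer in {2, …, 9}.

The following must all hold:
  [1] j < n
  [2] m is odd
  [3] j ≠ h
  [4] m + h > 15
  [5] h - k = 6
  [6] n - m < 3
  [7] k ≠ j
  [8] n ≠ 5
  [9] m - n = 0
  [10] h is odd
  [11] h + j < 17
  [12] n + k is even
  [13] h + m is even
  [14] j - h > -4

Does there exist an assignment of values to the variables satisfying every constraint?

Satisfiable

Try m = 9, n = 9, k = 3, j = 6, h = 9.
Check constraint 4: m + h = 18; constraint 5: h - k = 6. The remaining constraints are straightforward to verify.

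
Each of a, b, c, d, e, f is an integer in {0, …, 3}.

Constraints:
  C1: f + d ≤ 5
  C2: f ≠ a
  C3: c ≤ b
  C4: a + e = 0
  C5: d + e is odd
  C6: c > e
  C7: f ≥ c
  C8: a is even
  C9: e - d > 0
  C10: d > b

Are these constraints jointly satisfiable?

Constraints 3, 6, 9, and 10 give d < e, e < c, c ≤ b, b < d. Chaining: d < e < c ≤ b < d, which forces d < d — impossible.

Unsatisfiable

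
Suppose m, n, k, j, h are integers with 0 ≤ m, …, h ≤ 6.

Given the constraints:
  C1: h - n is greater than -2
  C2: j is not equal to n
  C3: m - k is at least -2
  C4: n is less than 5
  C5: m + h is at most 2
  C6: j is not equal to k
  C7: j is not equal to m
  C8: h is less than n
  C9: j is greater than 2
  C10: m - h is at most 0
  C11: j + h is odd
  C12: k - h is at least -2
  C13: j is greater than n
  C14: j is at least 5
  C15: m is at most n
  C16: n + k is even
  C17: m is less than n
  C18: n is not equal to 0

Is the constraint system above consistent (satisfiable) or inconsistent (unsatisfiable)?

Take m = 0, n = 1, k = 1, j = 5, h = 0. Then constraint 1: h - n = -1; constraint 3: m - k = -1; constraint 5: m + h = 0, and every other listed constraint is also met.

Satisfiable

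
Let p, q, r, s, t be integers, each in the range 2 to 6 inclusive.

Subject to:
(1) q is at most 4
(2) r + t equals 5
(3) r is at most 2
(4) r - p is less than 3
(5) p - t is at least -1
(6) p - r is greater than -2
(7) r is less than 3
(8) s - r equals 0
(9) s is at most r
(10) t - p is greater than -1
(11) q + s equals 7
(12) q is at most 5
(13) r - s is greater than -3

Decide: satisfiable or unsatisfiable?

From constraint 1: q ≤ 4. From constraints 3 and 9: s ≤ r ≤ 2. Hence q + s ≤ 6. But constraint 11 requires q + s = 7, and 7 > 6. Contradiction.

Unsatisfiable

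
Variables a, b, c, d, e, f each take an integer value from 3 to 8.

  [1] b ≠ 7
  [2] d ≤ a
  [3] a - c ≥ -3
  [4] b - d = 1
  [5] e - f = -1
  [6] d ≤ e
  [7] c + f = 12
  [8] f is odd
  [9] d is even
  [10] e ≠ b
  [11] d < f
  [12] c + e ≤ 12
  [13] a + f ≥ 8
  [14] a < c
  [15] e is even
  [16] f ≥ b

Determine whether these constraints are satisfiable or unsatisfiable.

Try a = 5, b = 5, c = 7, d = 4, e = 4, f = 5.
Check constraint 3: a - c = -2; constraint 4: b - d = 1. The remaining constraints are straightforward to verify.

Satisfiable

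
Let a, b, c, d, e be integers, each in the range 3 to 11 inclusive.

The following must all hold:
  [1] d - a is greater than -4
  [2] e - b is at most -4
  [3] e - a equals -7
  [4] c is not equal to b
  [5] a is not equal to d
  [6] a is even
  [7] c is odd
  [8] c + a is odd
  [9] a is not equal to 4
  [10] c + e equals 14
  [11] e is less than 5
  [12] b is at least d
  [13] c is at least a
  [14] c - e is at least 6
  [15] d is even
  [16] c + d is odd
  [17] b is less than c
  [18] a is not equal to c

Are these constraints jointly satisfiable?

Satisfiable

Setting (a, b, c, d, e) = (10, 9, 11, 8, 3) satisfies everything: constraint 1: d - a = -2; constraint 2: e - b = -6; constraint 3: e - a = -7, and the others follow.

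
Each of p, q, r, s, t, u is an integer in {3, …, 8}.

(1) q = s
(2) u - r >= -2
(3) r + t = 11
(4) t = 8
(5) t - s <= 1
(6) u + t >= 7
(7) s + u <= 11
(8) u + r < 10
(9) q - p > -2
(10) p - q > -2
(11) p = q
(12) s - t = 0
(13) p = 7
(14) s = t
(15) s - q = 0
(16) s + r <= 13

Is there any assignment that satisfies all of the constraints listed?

Constraint 13 fixes p = 7 and constraint 4 fixes t = 8. Constraints 1, 11, and 14 give p = q = s = t, so p = t. But 7 ≠ 8 — contradiction.

Unsatisfiable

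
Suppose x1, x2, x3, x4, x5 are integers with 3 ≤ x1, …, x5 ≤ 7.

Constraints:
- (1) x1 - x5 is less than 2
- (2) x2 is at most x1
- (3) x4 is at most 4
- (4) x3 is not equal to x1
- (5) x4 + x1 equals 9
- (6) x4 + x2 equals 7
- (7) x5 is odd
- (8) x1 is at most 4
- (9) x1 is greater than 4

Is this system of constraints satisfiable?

Unsatisfiable

From constraint 3: x4 ≤ 4. From constraint 8: x1 ≤ 4. Hence x4 + x1 ≤ 8. But constraint 5 requires x4 + x1 = 9, and 9 > 8. Contradiction.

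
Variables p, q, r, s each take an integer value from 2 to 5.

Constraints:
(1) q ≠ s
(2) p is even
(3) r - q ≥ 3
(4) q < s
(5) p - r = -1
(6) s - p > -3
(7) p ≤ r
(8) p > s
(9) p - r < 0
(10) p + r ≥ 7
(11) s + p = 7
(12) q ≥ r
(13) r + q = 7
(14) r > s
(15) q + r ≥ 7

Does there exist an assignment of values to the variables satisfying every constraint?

Unsatisfiable

Constraints 4, 8, 9, and 12 give r ≤ q, q < s, s < p, p < r. Chaining: r ≤ q < s < p < r, which forces r < r — impossible.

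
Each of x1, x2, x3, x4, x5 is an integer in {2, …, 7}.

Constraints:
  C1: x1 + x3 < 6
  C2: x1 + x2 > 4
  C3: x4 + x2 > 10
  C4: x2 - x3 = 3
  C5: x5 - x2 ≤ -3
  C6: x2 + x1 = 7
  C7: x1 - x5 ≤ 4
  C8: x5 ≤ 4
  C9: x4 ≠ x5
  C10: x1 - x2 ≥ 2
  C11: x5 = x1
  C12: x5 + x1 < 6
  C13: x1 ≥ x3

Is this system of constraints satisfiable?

Unsatisfiable

Constraints 5, 7, and 10 give x2 − x5 ≥ 3, x5 − x1 ≥ -4, x1 − x2 ≥ 2.
Adding all 3 inequalities: the left sides telescope to 0, and the right sides sum to 3 + (-4) + 2 = 1. So 0 ≥ 1, which is false.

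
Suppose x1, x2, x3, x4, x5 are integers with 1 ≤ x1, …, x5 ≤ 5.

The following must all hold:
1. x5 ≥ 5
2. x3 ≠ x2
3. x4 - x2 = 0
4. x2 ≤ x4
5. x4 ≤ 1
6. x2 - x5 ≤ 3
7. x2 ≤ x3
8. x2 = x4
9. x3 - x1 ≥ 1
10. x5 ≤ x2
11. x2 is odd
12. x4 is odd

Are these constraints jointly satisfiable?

From constraints 1 and 10: x2 ≥ x5 and x5 ≥ 5, so x2 ≥ 5. From constraints 4 and 5: x2 ≤ x4 and x4 ≤ 1, so x2 ≤ 1. But 1 < 5, so no value of x2 works.

Unsatisfiable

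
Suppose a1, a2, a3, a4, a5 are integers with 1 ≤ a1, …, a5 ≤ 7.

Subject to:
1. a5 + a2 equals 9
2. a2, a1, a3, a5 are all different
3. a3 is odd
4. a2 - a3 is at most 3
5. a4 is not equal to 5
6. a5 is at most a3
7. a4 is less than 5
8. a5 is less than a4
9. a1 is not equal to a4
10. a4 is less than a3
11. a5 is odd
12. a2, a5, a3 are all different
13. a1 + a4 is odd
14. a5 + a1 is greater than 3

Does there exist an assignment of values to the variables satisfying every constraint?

One satisfying assignment is a1 = 1, a2 = 6, a3 = 5, a4 = 4, a5 = 3.
For the less obvious constraints — constraint 1: a5 + a2 = 9; constraint 4: a2 - a3 = 1; constraint 14: a5 + a1 = 4 — and the others hold by inspection.

Satisfiable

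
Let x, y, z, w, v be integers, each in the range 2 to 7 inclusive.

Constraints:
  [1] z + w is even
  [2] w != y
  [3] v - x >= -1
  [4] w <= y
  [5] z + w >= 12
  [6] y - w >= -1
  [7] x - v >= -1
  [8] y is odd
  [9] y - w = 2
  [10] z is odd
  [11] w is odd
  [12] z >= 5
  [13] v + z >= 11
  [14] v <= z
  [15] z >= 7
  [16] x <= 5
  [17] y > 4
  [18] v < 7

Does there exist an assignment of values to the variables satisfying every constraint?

Satisfiable

The assignment x = 5, y = 7, z = 7, w = 5, v = 6 works:
  constraint 3 holds since v - x = 1.
  constraint 5 holds since z + w = 12.
The rest check out directly.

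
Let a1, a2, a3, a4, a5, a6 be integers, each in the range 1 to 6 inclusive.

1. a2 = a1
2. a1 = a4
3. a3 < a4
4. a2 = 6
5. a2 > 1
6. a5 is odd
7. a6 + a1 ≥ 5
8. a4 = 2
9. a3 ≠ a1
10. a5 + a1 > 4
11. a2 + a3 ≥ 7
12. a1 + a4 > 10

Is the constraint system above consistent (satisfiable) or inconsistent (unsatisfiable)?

Constraint 4 fixes a2 = 6 and constraint 8 fixes a4 = 2. Constraints 1 and 2 give a2 = a1 = a4, so a2 = a4. But 6 ≠ 2 — contradiction.

Unsatisfiable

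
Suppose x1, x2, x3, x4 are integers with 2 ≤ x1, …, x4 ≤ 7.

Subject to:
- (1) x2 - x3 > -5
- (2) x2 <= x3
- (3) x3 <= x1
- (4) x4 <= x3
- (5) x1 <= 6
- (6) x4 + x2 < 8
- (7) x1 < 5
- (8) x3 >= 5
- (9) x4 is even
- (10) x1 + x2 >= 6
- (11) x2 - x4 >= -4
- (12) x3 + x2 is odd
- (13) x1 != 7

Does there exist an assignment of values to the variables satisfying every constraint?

Unsatisfiable

From constraints 3 and 8: x1 ≥ x3 and x3 ≥ 5, so x1 ≥ 5. From constraint 7: x1 ≤ 4. But 4 < 5, so no value of x1 works.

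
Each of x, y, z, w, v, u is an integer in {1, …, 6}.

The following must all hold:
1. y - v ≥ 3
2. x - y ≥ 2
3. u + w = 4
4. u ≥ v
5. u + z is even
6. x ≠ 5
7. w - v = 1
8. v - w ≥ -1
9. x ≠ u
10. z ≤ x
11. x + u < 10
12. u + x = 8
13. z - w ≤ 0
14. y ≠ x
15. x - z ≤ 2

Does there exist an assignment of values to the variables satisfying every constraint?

Constraints 1, 2, 8, 13, and 15 give v − w ≥ -1, w − z ≥ 0, z − x ≥ -2, x − y ≥ 2, y − v ≥ 3.
Adding all 5 inequalities: the left sides telescope to 0, and the right sides sum to (-1) + 0 + (-2) + 2 + 3 = 2. So 0 ≥ 2, which is false.

Unsatisfiable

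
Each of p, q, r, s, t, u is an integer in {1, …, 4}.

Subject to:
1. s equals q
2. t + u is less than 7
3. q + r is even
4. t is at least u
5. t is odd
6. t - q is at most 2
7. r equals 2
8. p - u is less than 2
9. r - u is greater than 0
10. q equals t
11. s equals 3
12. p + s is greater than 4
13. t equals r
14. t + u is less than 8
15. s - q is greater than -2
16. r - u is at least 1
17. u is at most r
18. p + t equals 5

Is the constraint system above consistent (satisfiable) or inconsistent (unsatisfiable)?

Constraint 11 fixes s = 3 and constraint 7 fixes r = 2. Constraints 1, 10, and 13 give s = q = t = r, so s = r. But 3 ≠ 2 — contradiction.

Unsatisfiable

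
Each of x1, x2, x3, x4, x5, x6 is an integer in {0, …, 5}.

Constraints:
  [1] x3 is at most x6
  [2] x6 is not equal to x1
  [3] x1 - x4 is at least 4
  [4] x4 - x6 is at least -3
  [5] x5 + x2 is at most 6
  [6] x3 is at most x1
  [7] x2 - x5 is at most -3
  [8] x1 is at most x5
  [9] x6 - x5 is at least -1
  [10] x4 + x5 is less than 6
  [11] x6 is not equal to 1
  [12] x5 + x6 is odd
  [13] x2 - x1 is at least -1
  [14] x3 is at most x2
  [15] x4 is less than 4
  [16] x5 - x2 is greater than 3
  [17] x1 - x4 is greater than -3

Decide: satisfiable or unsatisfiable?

Unsatisfiable

Constraints 3, 4, 7, 9, and 13 give x4 − x6 ≥ -3, x6 − x5 ≥ -1, x5 − x2 ≥ 3, x2 − x1 ≥ -1, x1 − x4 ≥ 4.
Adding all 5 inequalities: the left sides telescope to 0, and the right sides sum to (-3) + (-1) + 3 + (-1) + 4 = 2. So 0 ≥ 2, which is false.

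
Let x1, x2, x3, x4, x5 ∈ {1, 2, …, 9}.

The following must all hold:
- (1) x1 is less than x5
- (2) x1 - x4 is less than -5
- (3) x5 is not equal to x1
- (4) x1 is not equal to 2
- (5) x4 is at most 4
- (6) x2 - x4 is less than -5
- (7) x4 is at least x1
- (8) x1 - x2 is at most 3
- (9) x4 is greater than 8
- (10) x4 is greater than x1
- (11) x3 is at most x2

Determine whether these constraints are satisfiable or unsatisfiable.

From constraint 9: x4 ≥ 9. From constraint 5: x4 ≤ 4. But 4 < 9, so no value of x4 works.

Unsatisfiable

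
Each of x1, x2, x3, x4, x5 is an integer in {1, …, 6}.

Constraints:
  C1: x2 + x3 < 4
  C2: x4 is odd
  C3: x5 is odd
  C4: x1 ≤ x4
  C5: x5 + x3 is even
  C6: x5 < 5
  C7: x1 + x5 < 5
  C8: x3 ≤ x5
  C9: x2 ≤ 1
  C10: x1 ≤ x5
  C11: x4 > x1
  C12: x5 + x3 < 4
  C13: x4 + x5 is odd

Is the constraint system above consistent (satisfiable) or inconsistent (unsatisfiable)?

Unsatisfiable

Constraint 2 makes x4 odd and constraint 3 makes x5 odd, so x4 + x5 must be even. Constraint 13 says x4 + x5 is odd — contradiction.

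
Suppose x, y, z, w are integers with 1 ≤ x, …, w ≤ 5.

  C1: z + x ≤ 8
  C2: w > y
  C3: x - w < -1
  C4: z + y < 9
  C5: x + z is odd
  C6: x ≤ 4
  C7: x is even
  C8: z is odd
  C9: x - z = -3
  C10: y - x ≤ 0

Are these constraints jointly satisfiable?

Satisfiable

Setting (x, y, z, w) = (2, 1, 5, 5) satisfies everything: constraint 1: z + x = 7; constraint 3: x - w = -3, and the others follow.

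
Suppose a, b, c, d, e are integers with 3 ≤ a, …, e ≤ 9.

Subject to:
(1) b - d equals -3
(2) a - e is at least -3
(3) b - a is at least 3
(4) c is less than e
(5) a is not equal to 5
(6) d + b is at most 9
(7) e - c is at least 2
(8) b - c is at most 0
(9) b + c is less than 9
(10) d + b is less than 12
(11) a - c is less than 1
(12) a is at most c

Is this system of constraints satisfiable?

Unsatisfiable

Constraints 2, 3, 7, and 8 give e − c ≥ 2, c − b ≥ 0, b − a ≥ 3, a − e ≥ -3.
Adding all 4 inequalities: the left sides telescope to 0, and the right sides sum to 2 + 0 + 3 + (-3) = 2. So 0 ≥ 2, which is false.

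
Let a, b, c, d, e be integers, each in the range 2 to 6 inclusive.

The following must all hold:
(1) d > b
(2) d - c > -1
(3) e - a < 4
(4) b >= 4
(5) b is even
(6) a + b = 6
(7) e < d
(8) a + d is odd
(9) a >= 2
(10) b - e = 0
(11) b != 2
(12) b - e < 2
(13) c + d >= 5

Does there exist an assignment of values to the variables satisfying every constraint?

Satisfiable

One satisfying assignment is a = 2, b = 4, c = 3, d = 5, e = 4.
For the less obvious constraints — constraint 2: d - c = 2; constraint 3: e - a = 2; constraint 6: a + b = 6 — and the others hold by inspection.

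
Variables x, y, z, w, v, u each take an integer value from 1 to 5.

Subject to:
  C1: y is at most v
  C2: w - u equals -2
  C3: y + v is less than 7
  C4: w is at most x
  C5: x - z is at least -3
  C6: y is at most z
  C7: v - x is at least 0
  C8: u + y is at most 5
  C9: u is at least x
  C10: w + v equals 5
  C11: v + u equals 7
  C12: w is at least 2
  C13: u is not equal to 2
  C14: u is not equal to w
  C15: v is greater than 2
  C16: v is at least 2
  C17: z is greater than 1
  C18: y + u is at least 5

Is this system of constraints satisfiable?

Satisfiable

Setting (x, y, z, w, v, u) = (2, 1, 2, 2, 3, 4) satisfies everything: constraint 2: w - u = -2; constraint 3: y + v = 4; constraint 5: x - z = 0, and the others follow.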